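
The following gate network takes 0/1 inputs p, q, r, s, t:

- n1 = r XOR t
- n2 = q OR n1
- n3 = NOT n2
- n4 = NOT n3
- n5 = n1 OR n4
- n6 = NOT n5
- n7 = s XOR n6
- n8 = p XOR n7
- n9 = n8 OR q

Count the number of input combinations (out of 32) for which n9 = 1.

24

n9 = n8 OR q must be 1, so at least one of n8, q is 1.
Enumerating the 32 input combinations, 24 give n9 = 1 and 8 give n9 = 0.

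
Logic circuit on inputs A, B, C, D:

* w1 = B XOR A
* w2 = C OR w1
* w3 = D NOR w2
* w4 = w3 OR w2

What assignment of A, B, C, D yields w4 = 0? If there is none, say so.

A=0 B=0 C=0 D=1

w4 = w3 OR w2 must be 0, so both w3 = 0 and w2 = 0.
w3 = D NOR w2 must be 0, so at least one of D, w2 is 1.
Check with A=0 B=0 C=0 D=1:
w1 = B XOR A = 0 XOR 0 = 0
w2 = C OR w1 = 0 OR 0 = 0
w3 = D NOR w2 = 1 NOR 0 = 0
w4 = w3 OR w2 = 0 OR 0 = 0
So w4 = 0 as required.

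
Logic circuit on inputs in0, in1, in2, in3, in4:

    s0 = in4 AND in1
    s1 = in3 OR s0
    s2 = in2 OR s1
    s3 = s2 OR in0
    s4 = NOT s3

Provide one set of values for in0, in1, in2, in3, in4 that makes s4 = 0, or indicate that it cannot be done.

s4 = NOT s3 must be 0, so s3 = 1.
s3 = s2 OR in0 must be 1, so at least one of s2, in0 is 1.
Check with in0=1, in1=0, in2=0, in3=0, in4=1:
s0 = in4 AND in1 = 1 AND 0 = 0
s1 = in3 OR s0 = 0 OR 0 = 0
s2 = in2 OR s1 = 0 OR 0 = 0
s3 = s2 OR in0 = 0 OR 1 = 1
s4 = NOT s3 = NOT 1 = 0
So s4 = 0 as required.

in0=1, in1=0, in2=0, in3=0, in4=1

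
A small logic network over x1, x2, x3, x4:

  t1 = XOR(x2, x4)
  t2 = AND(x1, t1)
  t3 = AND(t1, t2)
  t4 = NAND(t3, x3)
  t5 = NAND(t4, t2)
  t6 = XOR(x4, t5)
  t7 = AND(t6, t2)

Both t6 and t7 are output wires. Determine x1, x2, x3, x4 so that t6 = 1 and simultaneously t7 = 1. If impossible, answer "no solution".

x1=1, x2=0, x3=0, x4=1

Check with x1=1, x2=0, x3=0, x4=1:
t1 = XOR(x2, x4) = XOR(0, 1) = 1
t2 = AND(x1, t1) = AND(1, 1) = 1
t3 = AND(t1, t2) = AND(1, 1) = 1
t4 = NAND(t3, x3) = NAND(1, 0) = 1
t5 = NAND(t4, t2) = NAND(1, 1) = 0
t6 = XOR(x4, t5) = XOR(1, 0) = 1
t7 = AND(t6, t2) = AND(1, 1) = 1
So t6 = 1 and t7 = 1.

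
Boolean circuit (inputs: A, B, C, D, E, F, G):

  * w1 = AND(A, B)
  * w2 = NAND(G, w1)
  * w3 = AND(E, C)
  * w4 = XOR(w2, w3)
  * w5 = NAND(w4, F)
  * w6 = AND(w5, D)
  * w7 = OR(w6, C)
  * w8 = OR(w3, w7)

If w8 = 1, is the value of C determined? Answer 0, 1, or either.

Both values of C occur among assignments with w8 = 1:
  C=0: A=0, B=0, C=0, D=1, E=0, F=0, G=0
  C=1: A=0, B=0, C=1, D=0, E=0, F=0, G=0

either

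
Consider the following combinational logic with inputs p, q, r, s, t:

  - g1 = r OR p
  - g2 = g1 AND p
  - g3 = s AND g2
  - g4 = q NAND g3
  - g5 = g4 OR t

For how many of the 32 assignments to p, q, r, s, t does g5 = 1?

g5 = g4 OR t must be 1, so at least one of g4, t is 1.
Enumerating the 32 input combinations, 30 give g5 = 1 and 2 give g5 = 0.

30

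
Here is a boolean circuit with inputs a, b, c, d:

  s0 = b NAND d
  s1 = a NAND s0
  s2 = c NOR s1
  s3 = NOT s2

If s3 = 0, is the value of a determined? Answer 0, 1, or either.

1

s3 = NOT s2 must be 0, so s2 = 1.
Every assignment with s3 = 0 has a = 1; there are 3 such assignment(s).
  a=1, b=0, c=0, d=0
  a=1, b=0, c=0, d=1
  a=1, b=1, c=0, d=0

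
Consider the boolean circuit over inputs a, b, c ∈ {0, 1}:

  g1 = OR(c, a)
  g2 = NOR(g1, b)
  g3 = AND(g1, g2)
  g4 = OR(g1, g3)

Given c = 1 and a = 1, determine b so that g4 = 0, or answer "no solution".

With c = 1 and a = 1 fixed, none of the 2 settings of b give g4 = 0.
For example, with b=0:
g1 = OR(c, a) = OR(1, 1) = 1
g2 = NOR(g1, b) = NOR(1, 0) = 0
g3 = AND(g1, g2) = AND(1, 0) = 0
g4 = OR(g1, g3) = OR(1, 0) = 1
giving g4 = 1 ≠ 0.

no solution exists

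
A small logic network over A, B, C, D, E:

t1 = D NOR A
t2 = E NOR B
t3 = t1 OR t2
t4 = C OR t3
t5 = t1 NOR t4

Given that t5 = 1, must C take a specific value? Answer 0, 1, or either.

t5 = t1 NOR t4 must be 1, so both t1 = 0 and t4 = 0.
Every assignment with t5 = 1 has C = 0; there are 9 such assignment(s).

0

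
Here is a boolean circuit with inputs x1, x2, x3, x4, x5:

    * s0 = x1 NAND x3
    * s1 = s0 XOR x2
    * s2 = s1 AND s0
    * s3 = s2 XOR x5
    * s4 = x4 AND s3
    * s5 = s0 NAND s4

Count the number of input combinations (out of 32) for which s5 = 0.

s5 = s0 NAND s4 must be 0, so both s0 = 1 and s4 = 1.
s0 = x1 NAND x3 must be 1, so at least one of x1, x3 is 0.
Enumerating the 32 input combinations, 6 give s5 = 0 and 26 give s5 = 1.

6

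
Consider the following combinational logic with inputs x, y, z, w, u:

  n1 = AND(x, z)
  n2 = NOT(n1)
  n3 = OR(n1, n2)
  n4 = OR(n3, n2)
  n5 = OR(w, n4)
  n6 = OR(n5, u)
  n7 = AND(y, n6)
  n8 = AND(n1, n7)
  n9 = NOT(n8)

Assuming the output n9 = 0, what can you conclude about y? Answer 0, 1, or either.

n9 = NOT(n8) must be 0, so n8 = 1.
n8 = AND(n1, n7) must be 1, so both n1 = 1 and n7 = 1.
n1 = AND(x, z) must be 1, so both x = 1 and z = 1.
Every assignment with n9 = 0 has y = 1; there are 4 such assignment(s).
  x=1, y=1, z=1, w=0, u=0
  x=1, y=1, z=1, w=0, u=1
  x=1, y=1, z=1, w=1, u=0
  x=1, y=1, z=1, w=1, u=1

1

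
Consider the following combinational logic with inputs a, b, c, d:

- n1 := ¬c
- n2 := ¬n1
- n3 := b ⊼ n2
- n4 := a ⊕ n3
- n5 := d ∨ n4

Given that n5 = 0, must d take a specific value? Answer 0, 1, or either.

0

n5 = d ∨ n4 must be 0, so both d = 0 and n4 = 0.
n4 = a ⊕ n3 must be 0, so a and n3 are equal.
Every assignment with n5 = 0 has d = 0; there are 4 such assignment(s).
  a=0, b=1, c=1, d=0
  a=1, b=0, c=0, d=0
  a=1, b=0, c=1, d=0
  a=1, b=1, c=0, d=0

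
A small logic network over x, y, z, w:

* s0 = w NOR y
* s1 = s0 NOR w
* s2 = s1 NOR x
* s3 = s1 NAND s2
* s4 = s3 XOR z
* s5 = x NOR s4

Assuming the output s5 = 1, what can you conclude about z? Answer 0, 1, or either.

1

s5 = x NOR s4 must be 1, so both x = 0 and s4 = 0.
s4 = s3 XOR z must be 0, so s3 and z are equal.
Every assignment with s5 = 1 has z = 1; there are 4 such assignment(s).
  x=0, y=0, z=1, w=0
  x=0, y=0, z=1, w=1
  x=0, y=1, z=1, w=0
  x=0, y=1, z=1, w=1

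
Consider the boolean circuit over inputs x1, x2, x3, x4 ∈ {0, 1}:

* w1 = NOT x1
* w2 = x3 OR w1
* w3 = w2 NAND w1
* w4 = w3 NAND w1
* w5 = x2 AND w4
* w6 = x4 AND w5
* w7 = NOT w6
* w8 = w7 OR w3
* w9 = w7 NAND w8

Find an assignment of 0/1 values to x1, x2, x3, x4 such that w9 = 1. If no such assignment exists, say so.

w9 = w7 NAND w8 must be 1, so at least one of w7, w8 is 0.
Check with x1=1, x2=1, x3=1, x4=1:
w1 = NOT x1 = NOT 1 = 0
w2 = x3 OR w1 = 1 OR 0 = 1
w3 = w2 NAND w1 = 1 NAND 0 = 1
w4 = w3 NAND w1 = 1 NAND 0 = 1
w5 = x2 AND w4 = 1 AND 1 = 1
w6 = x4 AND w5 = 1 AND 1 = 1
w7 = NOT w6 = NOT 1 = 0
w8 = w7 OR w3 = 0 OR 1 = 1
w9 = w7 NAND w8 = 0 NAND 1 = 1
So w9 = 1 as required.

x1=1, x2=1, x3=1, x4=1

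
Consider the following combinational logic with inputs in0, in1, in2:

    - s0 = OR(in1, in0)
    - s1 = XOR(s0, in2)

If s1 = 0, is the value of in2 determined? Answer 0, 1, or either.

either

Both values of in2 occur among assignments with s1 = 0:
  in2=0: in0=0, in1=0, in2=0
  in2=1: in0=0, in1=1, in2=1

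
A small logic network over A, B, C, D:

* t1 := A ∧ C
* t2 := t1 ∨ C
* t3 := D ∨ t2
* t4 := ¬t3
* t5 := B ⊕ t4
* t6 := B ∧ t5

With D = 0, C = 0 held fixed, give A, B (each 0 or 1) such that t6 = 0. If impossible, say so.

A=0 B=1

t6 = B ∧ t5 must be 0, so at least one of B, t5 is 0.
Check with D = 0, C = 0 and A=0, B=1:
t1 = A ∧ C = 0 ∧ 0 = 0
t2 = t1 ∨ C = 0 ∨ 0 = 0
t3 = D ∨ t2 = 0 ∨ 0 = 0
t4 = ¬t3 = ¬0 = 1
t5 = B ⊕ t4 = 1 ⊕ 1 = 0
t6 = B ∧ t5 = 1 ∧ 0 = 0
So t6 = 0.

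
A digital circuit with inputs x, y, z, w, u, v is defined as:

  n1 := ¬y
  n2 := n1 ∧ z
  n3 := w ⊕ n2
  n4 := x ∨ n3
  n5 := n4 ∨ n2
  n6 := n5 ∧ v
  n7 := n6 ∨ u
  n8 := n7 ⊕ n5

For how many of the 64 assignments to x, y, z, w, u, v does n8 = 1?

n8 = n7 ⊕ n5 must be 1, so n7 and n5 differ.
Enumerating the 64 input combinations, 19 give n8 = 1 and 45 give n8 = 0.

19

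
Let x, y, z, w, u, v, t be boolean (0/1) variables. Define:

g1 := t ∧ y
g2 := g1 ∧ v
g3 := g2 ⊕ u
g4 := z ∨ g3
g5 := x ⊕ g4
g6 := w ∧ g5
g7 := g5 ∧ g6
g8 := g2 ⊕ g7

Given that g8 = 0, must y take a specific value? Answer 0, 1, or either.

Both values of y occur among assignments with g8 = 0:
  y=0: x=0, y=0, z=0, w=0, u=0, v=0, t=0
  y=1: x=0, y=1, z=0, w=0, u=0, v=0, t=0

either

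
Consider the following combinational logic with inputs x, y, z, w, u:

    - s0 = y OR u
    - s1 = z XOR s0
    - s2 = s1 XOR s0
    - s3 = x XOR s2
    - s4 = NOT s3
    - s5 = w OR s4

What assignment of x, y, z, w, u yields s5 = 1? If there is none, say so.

s5 = w OR s4 must be 1, so at least one of w, s4 is 1.
Check with x=1 y=0 z=1 w=1 u=1:
s0 = y OR u = 0 OR 1 = 1
s1 = z XOR s0 = 1 XOR 1 = 0
s2 = s1 XOR s0 = 0 XOR 1 = 1
s3 = x XOR s2 = 1 XOR 1 = 0
s4 = NOT s3 = NOT 0 = 1
s5 = w OR s4 = 1 OR 1 = 1
So s5 = 1 as required.

x=1 y=0 z=1 w=1 u=1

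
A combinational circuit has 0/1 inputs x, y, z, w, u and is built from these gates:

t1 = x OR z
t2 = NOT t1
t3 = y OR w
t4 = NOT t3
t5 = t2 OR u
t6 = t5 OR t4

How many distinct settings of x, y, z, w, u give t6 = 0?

9

t6 = t5 OR t4 must be 0, so both t5 = 0 and t4 = 0.
t5 = t2 OR u must be 0, so both t2 = 0 and u = 0.
t4 = NOT t3 must be 0, so t3 = 1.
Enumerating the 32 input combinations, 9 give t6 = 0 and 23 give t6 = 1.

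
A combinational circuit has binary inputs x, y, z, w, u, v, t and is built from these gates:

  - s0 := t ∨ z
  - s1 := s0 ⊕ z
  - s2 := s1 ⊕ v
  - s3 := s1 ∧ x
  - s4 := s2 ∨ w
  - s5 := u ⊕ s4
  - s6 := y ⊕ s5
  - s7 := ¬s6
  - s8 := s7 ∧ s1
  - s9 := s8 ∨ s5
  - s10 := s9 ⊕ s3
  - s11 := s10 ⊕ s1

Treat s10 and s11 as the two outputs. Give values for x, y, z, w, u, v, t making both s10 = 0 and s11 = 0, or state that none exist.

Check with x=0 y=1 z=1 w=0 u=0 v=0 t=1:
s0 = t ∨ z = 1 ∨ 1 = 1
s1 = s0 ⊕ z = 1 ⊕ 1 = 0
s2 = s1 ⊕ v = 0 ⊕ 0 = 0
s3 = s1 ∧ x = 0 ∧ 0 = 0
s4 = s2 ∨ w = 0 ∨ 0 = 0
s5 = u ⊕ s4 = 0 ⊕ 0 = 0
s6 = y ⊕ s5 = 1 ⊕ 0 = 1
s7 = ¬s6 = ¬1 = 0
s8 = s7 ∧ s1 = 0 ∧ 0 = 0
s9 = s8 ∨ s5 = 0 ∨ 0 = 0
s10 = s9 ⊕ s3 = 0 ⊕ 0 = 0
s11 = s10 ⊕ s1 = 0 ⊕ 0 = 0
So s10 = 0 and s11 = 0.

x=0 y=1 z=1 w=0 u=0 v=0 t=1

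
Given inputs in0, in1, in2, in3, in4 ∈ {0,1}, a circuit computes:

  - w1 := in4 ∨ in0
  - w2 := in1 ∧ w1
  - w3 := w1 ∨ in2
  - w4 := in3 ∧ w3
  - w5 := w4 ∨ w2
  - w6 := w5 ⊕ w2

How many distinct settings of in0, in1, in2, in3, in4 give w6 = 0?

24

w6 = w5 ⊕ w2 must be 0, so w5 and w2 are equal.
Enumerating the 32 input combinations, 24 give w6 = 0 and 8 give w6 = 1.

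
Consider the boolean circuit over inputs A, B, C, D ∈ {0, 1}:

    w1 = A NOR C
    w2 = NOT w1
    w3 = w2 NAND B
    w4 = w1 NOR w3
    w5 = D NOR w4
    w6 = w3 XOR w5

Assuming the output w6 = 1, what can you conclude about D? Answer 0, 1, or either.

w6 = w3 XOR w5 must be 1, so w3 and w5 differ.
Every assignment with w6 = 1 has D = 1; there are 5 such assignment(s).

1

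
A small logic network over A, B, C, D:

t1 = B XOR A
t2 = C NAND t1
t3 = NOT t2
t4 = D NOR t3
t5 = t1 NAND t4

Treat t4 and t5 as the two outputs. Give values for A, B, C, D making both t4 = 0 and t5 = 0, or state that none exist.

Across all 16 input combinations, none give both t4 = 0 and t5 = 0.

no solution exists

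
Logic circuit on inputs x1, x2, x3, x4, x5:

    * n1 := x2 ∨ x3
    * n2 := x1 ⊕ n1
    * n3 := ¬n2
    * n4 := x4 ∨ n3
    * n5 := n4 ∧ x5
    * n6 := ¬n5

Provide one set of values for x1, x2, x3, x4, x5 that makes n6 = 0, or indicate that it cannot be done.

n6 = ¬n5 must be 0, so n5 = 1.
Check with x1=0, x2=1, x3=1, x4=1, x5=1:
n1 = x2 ∨ x3 = 1 ∨ 1 = 1
n2 = x1 ⊕ n1 = 0 ⊕ 1 = 1
n3 = ¬n2 = ¬1 = 0
n4 = x4 ∨ n3 = 1 ∨ 0 = 1
n5 = n4 ∧ x5 = 1 ∧ 1 = 1
n6 = ¬n5 = ¬1 = 0
So n6 = 0 as required.

x1=0, x2=1, x3=1, x4=1, x5=1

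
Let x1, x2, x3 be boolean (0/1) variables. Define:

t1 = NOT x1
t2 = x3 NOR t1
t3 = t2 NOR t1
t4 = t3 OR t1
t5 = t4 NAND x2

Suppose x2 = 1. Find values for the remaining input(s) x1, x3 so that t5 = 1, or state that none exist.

Check with x2 = 1 and x1=1, x3=0:
t1 = NOT x1 = NOT 1 = 0
t2 = x3 NOR t1 = 0 NOR 0 = 1
t3 = t2 NOR t1 = 1 NOR 0 = 0
t4 = t3 OR t1 = 0 OR 0 = 0
t5 = t4 NAND x2 = 0 NAND 1 = 1
So t5 = 1.

x1=1, x3=0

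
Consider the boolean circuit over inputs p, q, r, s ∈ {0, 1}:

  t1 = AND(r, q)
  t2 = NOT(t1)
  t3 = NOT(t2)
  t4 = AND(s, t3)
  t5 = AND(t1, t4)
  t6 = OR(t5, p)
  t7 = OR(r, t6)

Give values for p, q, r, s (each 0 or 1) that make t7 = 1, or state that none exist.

p=1 q=0 r=1 s=1

t7 = OR(r, t6) must be 1, so at least one of r, t6 is 1.
Check with p=1 q=0 r=1 s=1:
t1 = AND(r, q) = AND(1, 0) = 0
t2 = NOT(t1) = NOT 0 = 1
t3 = NOT(t2) = NOT 1 = 0
t4 = AND(s, t3) = AND(1, 0) = 0
t5 = AND(t1, t4) = AND(0, 0) = 0
t6 = OR(t5, p) = OR(0, 1) = 1
t7 = OR(r, t6) = OR(1, 1) = 1
So t7 = 1 as required.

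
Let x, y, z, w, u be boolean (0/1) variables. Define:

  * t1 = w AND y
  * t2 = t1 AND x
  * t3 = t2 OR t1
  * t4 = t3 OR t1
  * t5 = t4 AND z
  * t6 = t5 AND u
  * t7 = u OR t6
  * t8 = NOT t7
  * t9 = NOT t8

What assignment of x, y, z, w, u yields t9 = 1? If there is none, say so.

Check with x=0, y=1, z=0, w=1, u=1:
t1 = w AND y = 1 AND 1 = 1
t2 = t1 AND x = 1 AND 0 = 0
t3 = t2 OR t1 = 0 OR 1 = 1
t4 = t3 OR t1 = 1 OR 1 = 1
t5 = t4 AND z = 1 AND 0 = 0
t6 = t5 AND u = 0 AND 1 = 0
t7 = u OR t6 = 1 OR 0 = 1
t8 = NOT t7 = NOT 1 = 0
t9 = NOT t8 = NOT 0 = 1
So t9 = 1 as required.

x=0, y=1, z=0, w=1, u=1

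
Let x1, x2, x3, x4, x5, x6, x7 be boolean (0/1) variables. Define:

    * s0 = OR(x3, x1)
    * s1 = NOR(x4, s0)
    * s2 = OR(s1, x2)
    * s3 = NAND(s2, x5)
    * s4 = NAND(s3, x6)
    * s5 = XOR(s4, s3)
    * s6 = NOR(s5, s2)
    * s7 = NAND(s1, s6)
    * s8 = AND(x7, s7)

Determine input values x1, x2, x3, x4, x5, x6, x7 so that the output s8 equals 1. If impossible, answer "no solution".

s8 = AND(x7, s7) must be 1, so both x7 = 1 and s7 = 1.
s7 = NAND(s1, s6) must be 1, so at least one of s1, s6 is 0.
Check with x1=1, x2=0, x3=0, x4=1, x5=1, x6=0, x7=1:
s0 = OR(x3, x1) = OR(0, 1) = 1
s1 = NOR(x4, s0) = NOR(1, 1) = 0
s2 = OR(s1, x2) = OR(0, 0) = 0
s3 = NAND(s2, x5) = NAND(0, 1) = 1
s4 = NAND(s3, x6) = NAND(1, 0) = 1
s5 = XOR(s4, s3) = XOR(1, 1) = 0
s6 = NOR(s5, s2) = NOR(0, 0) = 1
s7 = NAND(s1, s6) = NAND(0, 1) = 1
s8 = AND(x7, s7) = AND(1, 1) = 1
So s8 = 1 as required.

x1=1, x2=0, x3=0, x4=1, x5=1, x6=0, x7=1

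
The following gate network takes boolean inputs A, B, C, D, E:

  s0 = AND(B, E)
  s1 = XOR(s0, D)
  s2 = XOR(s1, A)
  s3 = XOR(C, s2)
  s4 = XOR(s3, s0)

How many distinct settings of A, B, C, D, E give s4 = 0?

16

s4 = XOR(s3, s0) must be 0, so s3 and s0 are equal.
Enumerating the 32 input combinations, 16 give s4 = 0 and 16 give s4 = 1.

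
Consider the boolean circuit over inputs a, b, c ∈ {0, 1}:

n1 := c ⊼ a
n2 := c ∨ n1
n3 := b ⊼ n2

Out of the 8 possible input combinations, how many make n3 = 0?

4

n3 = b ⊼ n2 must be 0, so both b = 1 and n2 = 1.
Enumerating the 8 input combinations, 4 give n3 = 0 and 4 give n3 = 1.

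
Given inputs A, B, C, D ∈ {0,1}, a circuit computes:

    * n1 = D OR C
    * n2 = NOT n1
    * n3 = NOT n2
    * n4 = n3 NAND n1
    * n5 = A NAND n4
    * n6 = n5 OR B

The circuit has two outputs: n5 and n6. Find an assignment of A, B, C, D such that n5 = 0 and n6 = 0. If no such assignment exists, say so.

Check with A=1, B=0, C=0, D=0:
n1 = D OR C = 0 OR 0 = 0
n2 = NOT n1 = NOT 0 = 1
n3 = NOT n2 = NOT 1 = 0
n4 = n3 NAND n1 = 0 NAND 0 = 1
n5 = A NAND n4 = 1 NAND 1 = 0
n6 = n5 OR B = 0 OR 0 = 0
So n5 = 0 and n6 = 0.

A=1, B=0, C=0, D=0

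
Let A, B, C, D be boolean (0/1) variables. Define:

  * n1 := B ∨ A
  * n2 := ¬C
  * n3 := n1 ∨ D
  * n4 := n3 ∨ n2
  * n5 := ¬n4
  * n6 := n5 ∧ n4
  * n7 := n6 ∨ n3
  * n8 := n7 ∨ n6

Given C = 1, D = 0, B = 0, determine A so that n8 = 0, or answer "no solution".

A=0

n8 = n7 ∨ n6 must be 0, so both n7 = 0 and n6 = 0.
Check with C = 1, D = 0, B = 0 and A=0:
n1 = B ∨ A = 0 ∨ 0 = 0
n2 = ¬C = ¬1 = 0
n3 = n1 ∨ D = 0 ∨ 0 = 0
n4 = n3 ∨ n2 = 0 ∨ 0 = 0
n5 = ¬n4 = ¬0 = 1
n6 = n5 ∧ n4 = 1 ∧ 0 = 0
n7 = n6 ∨ n3 = 0 ∨ 0 = 0
n8 = n7 ∨ n6 = 0 ∨ 0 = 0
So n8 = 0.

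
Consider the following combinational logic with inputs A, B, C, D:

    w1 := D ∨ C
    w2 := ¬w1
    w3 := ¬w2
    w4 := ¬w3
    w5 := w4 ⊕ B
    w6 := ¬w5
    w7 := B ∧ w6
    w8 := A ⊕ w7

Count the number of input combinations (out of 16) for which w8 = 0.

8

w8 = A ⊕ w7 must be 0, so A and w7 are equal.
Enumerating the 16 input combinations, 8 give w8 = 0 and 8 give w8 = 1.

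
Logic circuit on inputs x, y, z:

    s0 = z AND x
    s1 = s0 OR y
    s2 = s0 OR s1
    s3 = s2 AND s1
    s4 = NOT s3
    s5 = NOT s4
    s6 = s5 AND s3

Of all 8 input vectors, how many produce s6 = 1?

5

s6 = s5 AND s3 must be 1, so both s5 = 1 and s3 = 1.
s5 = NOT s4 must be 1, so s4 = 0.
s3 = s2 AND s1 must be 1, so both s2 = 1 and s1 = 1.
Enumerating the 8 input combinations, 5 give s6 = 1 and 3 give s6 = 0.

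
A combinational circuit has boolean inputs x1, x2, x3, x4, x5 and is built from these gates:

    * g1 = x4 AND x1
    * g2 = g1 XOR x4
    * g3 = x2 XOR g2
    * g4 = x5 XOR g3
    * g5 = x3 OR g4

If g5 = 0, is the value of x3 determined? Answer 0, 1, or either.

g5 = x3 OR g4 must be 0, so both x3 = 0 and g4 = 0.
g4 = x5 XOR g3 must be 0, so x5 and g3 are equal.
Every assignment with g5 = 0 has x3 = 0; there are 8 such assignment(s).

0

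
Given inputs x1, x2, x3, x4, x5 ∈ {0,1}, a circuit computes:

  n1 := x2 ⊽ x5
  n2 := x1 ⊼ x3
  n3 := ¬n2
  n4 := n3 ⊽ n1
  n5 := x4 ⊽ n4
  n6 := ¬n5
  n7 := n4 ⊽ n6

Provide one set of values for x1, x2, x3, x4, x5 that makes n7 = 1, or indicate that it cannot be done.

x1=1 x2=1 x3=1 x4=0 x5=0

n7 = n4 ⊽ n6 must be 1, so both n4 = 0 and n6 = 0.
n4 = n3 ⊽ n1 must be 0, so at least one of n3, n1 is 1.
Check with x1=1 x2=1 x3=1 x4=0 x5=0:
n1 = x2 ⊽ x5 = 1 ⊽ 0 = 0
n2 = x1 ⊼ x3 = 1 ⊼ 1 = 0
n3 = ¬n2 = ¬0 = 1
n4 = n3 ⊽ n1 = 1 ⊽ 0 = 0
n5 = x4 ⊽ n4 = 0 ⊽ 0 = 1
n6 = ¬n5 = ¬1 = 0
n7 = n4 ⊽ n6 = 0 ⊽ 0 = 1
So n7 = 1 as required.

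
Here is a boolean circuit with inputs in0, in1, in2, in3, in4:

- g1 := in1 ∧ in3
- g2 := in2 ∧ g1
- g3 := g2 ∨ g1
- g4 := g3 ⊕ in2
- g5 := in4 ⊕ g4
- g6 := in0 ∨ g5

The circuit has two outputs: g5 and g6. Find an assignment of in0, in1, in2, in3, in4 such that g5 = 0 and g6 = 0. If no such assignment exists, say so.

in0=0 in1=0 in2=1 in3=0 in4=1

Check with in0=0 in1=0 in2=1 in3=0 in4=1:
g1 = in1 ∧ in3 = 0 ∧ 0 = 0
g2 = in2 ∧ g1 = 1 ∧ 0 = 0
g3 = g2 ∨ g1 = 0 ∨ 0 = 0
g4 = g3 ⊕ in2 = 0 ⊕ 1 = 1
g5 = in4 ⊕ g4 = 1 ⊕ 1 = 0
g6 = in0 ∨ g5 = 0 ∨ 0 = 0
So g5 = 0 and g6 = 0.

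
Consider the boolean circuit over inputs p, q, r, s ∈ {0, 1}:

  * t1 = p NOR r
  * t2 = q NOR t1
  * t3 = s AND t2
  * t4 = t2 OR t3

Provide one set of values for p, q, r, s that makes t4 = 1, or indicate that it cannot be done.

p=1 q=0 r=1 s=1

Check with p=1 q=0 r=1 s=1:
t1 = p NOR r = 1 NOR 1 = 0
t2 = q NOR t1 = 0 NOR 0 = 1
t3 = s AND t2 = 1 AND 1 = 1
t4 = t2 OR t3 = 1 OR 1 = 1
So t4 = 1 as required.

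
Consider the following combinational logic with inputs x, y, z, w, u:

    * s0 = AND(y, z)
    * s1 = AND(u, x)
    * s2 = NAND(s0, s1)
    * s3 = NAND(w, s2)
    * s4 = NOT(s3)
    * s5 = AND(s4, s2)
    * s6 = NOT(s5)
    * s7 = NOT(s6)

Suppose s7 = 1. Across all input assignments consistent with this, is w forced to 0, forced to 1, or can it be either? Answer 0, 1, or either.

1

s7 = NOT(s6) must be 1, so s6 = 0.
s6 = NOT(s5) must be 0, so s5 = 1.
s5 = AND(s4, s2) must be 1, so both s4 = 1 and s2 = 1.
Every assignment with s7 = 1 has w = 1; there are 15 such assignment(s).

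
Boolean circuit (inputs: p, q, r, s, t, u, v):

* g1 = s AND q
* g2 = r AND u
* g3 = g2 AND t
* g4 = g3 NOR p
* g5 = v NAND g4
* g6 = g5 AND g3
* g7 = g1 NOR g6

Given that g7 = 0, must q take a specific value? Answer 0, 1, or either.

Both values of q occur among assignments with g7 = 0:
  q=0: p=0, q=0, r=1, s=0, t=1, u=1, v=0
  q=1: p=0, q=1, r=0, s=1, t=0, u=0, v=0

either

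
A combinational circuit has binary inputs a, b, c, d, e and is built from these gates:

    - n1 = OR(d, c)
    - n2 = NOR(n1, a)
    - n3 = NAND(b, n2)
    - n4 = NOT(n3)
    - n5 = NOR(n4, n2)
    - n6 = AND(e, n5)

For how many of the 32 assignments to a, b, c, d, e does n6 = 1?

14

n6 = AND(e, n5) must be 1, so both e = 1 and n5 = 1.
n5 = NOR(n4, n2) must be 1, so both n4 = 0 and n2 = 0.
Enumerating the 32 input combinations, 14 give n6 = 1 and 18 give n6 = 0.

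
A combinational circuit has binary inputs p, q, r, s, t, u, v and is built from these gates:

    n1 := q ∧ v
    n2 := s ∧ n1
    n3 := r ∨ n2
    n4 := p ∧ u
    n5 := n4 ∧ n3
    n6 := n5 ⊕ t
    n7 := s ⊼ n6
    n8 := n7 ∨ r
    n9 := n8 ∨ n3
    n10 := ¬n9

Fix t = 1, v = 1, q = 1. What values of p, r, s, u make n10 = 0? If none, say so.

p=1 r=1 s=0 u=1

n10 = ¬n9 must be 0, so n9 = 1.
n9 = n8 ∨ n3 must be 1, so at least one of n8, n3 is 1.
Check with t = 1, v = 1, q = 1 and p=1, r=1, s=0, u=1:
n1 = q ∧ v = 1 ∧ 1 = 1
n2 = s ∧ n1 = 0 ∧ 1 = 0
n3 = r ∨ n2 = 1 ∨ 0 = 1
n4 = p ∧ u = 1 ∧ 1 = 1
n5 = n4 ∧ n3 = 1 ∧ 1 = 1
n6 = n5 ⊕ t = 1 ⊕ 1 = 0
n7 = s ⊼ n6 = 0 ⊼ 0 = 1
n8 = n7 ∨ r = 1 ∨ 1 = 1
n9 = n8 ∨ n3 = 1 ∨ 1 = 1
n10 = ¬n9 = ¬1 = 0
So n10 = 0.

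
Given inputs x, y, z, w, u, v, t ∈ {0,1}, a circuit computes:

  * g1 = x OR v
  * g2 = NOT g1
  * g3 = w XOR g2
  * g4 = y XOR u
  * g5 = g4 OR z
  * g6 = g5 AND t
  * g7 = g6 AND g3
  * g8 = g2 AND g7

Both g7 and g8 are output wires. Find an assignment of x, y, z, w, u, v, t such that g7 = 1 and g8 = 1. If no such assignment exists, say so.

x=0, y=0, z=0, w=0, u=1, v=0, t=1

Check with x=0, y=0, z=0, w=0, u=1, v=0, t=1:
g1 = x OR v = 0 OR 0 = 0
g2 = NOT g1 = NOT 0 = 1
g3 = w XOR g2 = 0 XOR 1 = 1
g4 = y XOR u = 0 XOR 1 = 1
g5 = g4 OR z = 1 OR 0 = 1
g6 = g5 AND t = 1 AND 1 = 1
g7 = g6 AND g3 = 1 AND 1 = 1
g8 = g2 AND g7 = 1 AND 1 = 1
So g7 = 1 and g8 = 1.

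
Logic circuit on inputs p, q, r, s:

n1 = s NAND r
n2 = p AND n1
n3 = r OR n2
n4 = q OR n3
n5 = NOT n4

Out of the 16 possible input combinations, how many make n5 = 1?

2

n5 = NOT n4 must be 1, so n4 = 0.
n4 = q OR n3 must be 0, so both q = 0 and n3 = 0.
Enumerating the 16 input combinations, 2 give n5 = 1 and 14 give n5 = 0.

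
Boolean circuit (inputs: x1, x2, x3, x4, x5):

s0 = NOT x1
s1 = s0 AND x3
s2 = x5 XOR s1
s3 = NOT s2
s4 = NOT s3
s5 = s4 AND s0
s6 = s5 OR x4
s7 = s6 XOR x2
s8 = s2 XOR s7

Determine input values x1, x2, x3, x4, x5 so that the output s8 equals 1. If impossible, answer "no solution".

Check with x1=1, x2=1, x3=0, x4=0, x5=0:
s0 = NOT x1 = NOT 1 = 0
s1 = s0 AND x3 = 0 AND 0 = 0
s2 = x5 XOR s1 = 0 XOR 0 = 0
s3 = NOT s2 = NOT 0 = 1
s4 = NOT s3 = NOT 1 = 0
s5 = s4 AND s0 = 0 AND 0 = 0
s6 = s5 OR x4 = 0 OR 0 = 0
s7 = s6 XOR x2 = 0 XOR 1 = 1
s8 = s2 XOR s7 = 0 XOR 1 = 1
So s8 = 1 as required.

x1=1, x2=1, x3=0, x4=0, x5=0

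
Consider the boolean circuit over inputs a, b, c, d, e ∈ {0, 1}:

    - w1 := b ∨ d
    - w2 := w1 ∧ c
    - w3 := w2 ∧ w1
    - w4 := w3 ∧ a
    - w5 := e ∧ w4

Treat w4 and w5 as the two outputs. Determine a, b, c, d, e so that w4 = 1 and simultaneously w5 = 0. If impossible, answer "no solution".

Check with a=1 b=1 c=1 d=1 e=0:
w1 = b ∨ d = 1 ∨ 1 = 1
w2 = w1 ∧ c = 1 ∧ 1 = 1
w3 = w2 ∧ w1 = 1 ∧ 1 = 1
w4 = w3 ∧ a = 1 ∧ 1 = 1
w5 = e ∧ w4 = 0 ∧ 1 = 0
So w4 = 1 and w5 = 0.

a=1 b=1 c=1 d=1 e=0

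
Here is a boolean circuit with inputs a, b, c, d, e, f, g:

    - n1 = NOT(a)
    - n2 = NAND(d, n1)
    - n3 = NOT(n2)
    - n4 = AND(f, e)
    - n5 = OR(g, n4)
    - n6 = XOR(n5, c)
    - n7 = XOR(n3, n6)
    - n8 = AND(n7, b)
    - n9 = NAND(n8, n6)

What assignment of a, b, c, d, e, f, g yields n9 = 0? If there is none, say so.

n9 = NAND(n8, n6) must be 0, so both n8 = 1 and n6 = 1.
n8 = AND(n7, b) must be 1, so both n7 = 1 and b = 1.
n6 = XOR(n5, c) must be 1, so n5 and c differ.
Check with a=0, b=1, c=1, d=0, e=0, f=0, g=0:
n1 = NOT(a) = NOT 0 = 1
n2 = NAND(d, n1) = NAND(0, 1) = 1
n3 = NOT(n2) = NOT 1 = 0
n4 = AND(f, e) = AND(0, 0) = 0
n5 = OR(g, n4) = OR(0, 0) = 0
n6 = XOR(n5, c) = XOR(0, 1) = 1
n7 = XOR(n3, n6) = XOR(0, 1) = 1
n8 = AND(n7, b) = AND(1, 1) = 1
n9 = NAND(n8, n6) = NAND(1, 1) = 0
So n9 = 0 as required.

a=0, b=1, c=1, d=0, e=0, f=0, g=0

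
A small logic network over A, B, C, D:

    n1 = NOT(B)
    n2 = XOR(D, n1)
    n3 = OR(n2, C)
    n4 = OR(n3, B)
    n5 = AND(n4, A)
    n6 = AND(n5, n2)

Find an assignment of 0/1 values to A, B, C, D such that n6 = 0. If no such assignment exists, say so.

n6 = AND(n5, n2) must be 0, so at least one of n5, n2 is 0.
Check with A=0, B=1, C=1, D=1:
n1 = NOT(B) = NOT 1 = 0
n2 = XOR(D, n1) = XOR(1, 0) = 1
n3 = OR(n2, C) = OR(1, 1) = 1
n4 = OR(n3, B) = OR(1, 1) = 1
n5 = AND(n4, A) = AND(1, 0) = 0
n6 = AND(n5, n2) = AND(0, 1) = 0
So n6 = 0 as required.

A=0, B=1, C=1, D=1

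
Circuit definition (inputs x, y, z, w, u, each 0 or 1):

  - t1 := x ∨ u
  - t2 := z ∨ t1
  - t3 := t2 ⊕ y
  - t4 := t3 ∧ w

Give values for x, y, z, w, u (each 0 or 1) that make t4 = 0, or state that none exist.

t4 = t3 ∧ w must be 0, so at least one of t3, w is 0.
Check with x=0, y=1, z=0, w=1, u=1:
t1 = x ∨ u = 0 ∨ 1 = 1
t2 = z ∨ t1 = 0 ∨ 1 = 1
t3 = t2 ⊕ y = 1 ⊕ 1 = 0
t4 = t3 ∧ w = 0 ∧ 1 = 0
So t4 = 0 as required.

x=0, y=1, z=0, w=1, u=1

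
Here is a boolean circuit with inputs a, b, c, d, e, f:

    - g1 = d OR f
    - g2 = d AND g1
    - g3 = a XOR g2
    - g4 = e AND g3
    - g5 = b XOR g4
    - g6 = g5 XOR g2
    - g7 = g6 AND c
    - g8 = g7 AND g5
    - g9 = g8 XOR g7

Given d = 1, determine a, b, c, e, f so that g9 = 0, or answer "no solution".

g9 = g8 XOR g7 must be 0, so g8 and g7 are equal.
Check with d = 1 and a=0, b=1, c=1, e=0, f=1:
g1 = d OR f = 1 OR 1 = 1
g2 = d AND g1 = 1 AND 1 = 1
g3 = a XOR g2 = 0 XOR 1 = 1
g4 = e AND g3 = 0 AND 1 = 0
g5 = b XOR g4 = 1 XOR 0 = 1
g6 = g5 XOR g2 = 1 XOR 1 = 0
g7 = g6 AND c = 0 AND 1 = 0
g8 = g7 AND g5 = 0 AND 1 = 0
g9 = g8 XOR g7 = 0 XOR 0 = 0
So g9 = 0.

a=0 b=1 c=1 e=0 f=1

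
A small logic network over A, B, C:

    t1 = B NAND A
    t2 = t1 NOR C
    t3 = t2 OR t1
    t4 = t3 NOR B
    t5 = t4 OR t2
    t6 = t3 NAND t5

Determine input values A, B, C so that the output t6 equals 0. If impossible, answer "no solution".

Check with A=1 B=1 C=0:
t1 = B NAND A = 1 NAND 1 = 0
t2 = t1 NOR C = 0 NOR 0 = 1
t3 = t2 OR t1 = 1 OR 0 = 1
t4 = t3 NOR B = 1 NOR 1 = 0
t5 = t4 OR t2 = 0 OR 1 = 1
t6 = t3 NAND t5 = 1 NAND 1 = 0
So t6 = 0 as required.

A=1 B=1 C=0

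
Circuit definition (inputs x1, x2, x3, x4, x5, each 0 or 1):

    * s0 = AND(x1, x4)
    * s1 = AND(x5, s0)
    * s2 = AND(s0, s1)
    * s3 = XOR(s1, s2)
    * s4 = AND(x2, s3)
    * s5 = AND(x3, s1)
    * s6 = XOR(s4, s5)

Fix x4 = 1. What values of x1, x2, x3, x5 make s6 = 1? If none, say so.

s6 = XOR(s4, s5) must be 1, so s4 and s5 differ.
Check with x4 = 1 and x1=1, x2=1, x3=1, x5=1:
s0 = AND(x1, x4) = AND(1, 1) = 1
s1 = AND(x5, s0) = AND(1, 1) = 1
s2 = AND(s0, s1) = AND(1, 1) = 1
s3 = XOR(s1, s2) = XOR(1, 1) = 0
s4 = AND(x2, s3) = AND(1, 0) = 0
s5 = AND(x3, s1) = AND(1, 1) = 1
s6 = XOR(s4, s5) = XOR(0, 1) = 1
So s6 = 1.

x1=1 x2=1 x3=1 x5=1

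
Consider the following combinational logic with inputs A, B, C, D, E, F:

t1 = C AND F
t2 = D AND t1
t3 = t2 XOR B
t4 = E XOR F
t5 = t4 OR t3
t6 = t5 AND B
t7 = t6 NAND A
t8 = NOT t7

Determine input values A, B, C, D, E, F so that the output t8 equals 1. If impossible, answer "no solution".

A=1, B=1, C=0, D=1, E=1, F=1

t8 = NOT t7 must be 1, so t7 = 0.
Check with A=1, B=1, C=0, D=1, E=1, F=1:
t1 = C AND F = 0 AND 1 = 0
t2 = D AND t1 = 1 AND 0 = 0
t3 = t2 XOR B = 0 XOR 1 = 1
t4 = E XOR F = 1 XOR 1 = 0
t5 = t4 OR t3 = 0 OR 1 = 1
t6 = t5 AND B = 1 AND 1 = 1
t7 = t6 NAND A = 1 NAND 1 = 0
t8 = NOT t7 = NOT 0 = 1
So t8 = 1 as required.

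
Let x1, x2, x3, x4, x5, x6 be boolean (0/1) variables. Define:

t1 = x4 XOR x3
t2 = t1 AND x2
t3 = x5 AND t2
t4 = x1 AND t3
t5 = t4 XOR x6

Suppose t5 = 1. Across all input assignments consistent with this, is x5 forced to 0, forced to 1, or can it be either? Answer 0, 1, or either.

Both values of x5 occur among assignments with t5 = 1:
  x5=0: x1=0, x2=0, x3=0, x4=0, x5=0, x6=1
  x5=1: x1=0, x2=0, x3=0, x4=0, x5=1, x6=1

either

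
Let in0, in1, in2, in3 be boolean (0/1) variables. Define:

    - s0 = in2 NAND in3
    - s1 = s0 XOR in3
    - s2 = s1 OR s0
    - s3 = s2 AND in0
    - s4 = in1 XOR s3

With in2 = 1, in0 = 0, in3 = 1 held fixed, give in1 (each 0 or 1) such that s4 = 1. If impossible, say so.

Check with in2 = 1, in0 = 0, in3 = 1 and in1=1:
s0 = in2 NAND in3 = 1 NAND 1 = 0
s1 = s0 XOR in3 = 0 XOR 1 = 1
s2 = s1 OR s0 = 1 OR 0 = 1
s3 = s2 AND in0 = 1 AND 0 = 0
s4 = in1 XOR s3 = 1 XOR 0 = 1
So s4 = 1.

in1=1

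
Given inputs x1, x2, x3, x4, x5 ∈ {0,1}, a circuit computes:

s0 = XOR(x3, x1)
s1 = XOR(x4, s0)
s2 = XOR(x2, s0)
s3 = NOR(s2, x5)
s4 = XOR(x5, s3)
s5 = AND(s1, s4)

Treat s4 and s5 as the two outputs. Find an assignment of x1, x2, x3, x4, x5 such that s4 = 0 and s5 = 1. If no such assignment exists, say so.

Across all 32 input combinations, none give both s4 = 0 and s5 = 1.

no solution exists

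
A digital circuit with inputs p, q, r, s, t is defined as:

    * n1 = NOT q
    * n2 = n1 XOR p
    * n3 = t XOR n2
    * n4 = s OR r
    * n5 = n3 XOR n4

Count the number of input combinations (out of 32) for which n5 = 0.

n5 = n3 XOR n4 must be 0, so n3 and n4 are equal.
Enumerating the 32 input combinations, 16 give n5 = 0 and 16 give n5 = 1.

16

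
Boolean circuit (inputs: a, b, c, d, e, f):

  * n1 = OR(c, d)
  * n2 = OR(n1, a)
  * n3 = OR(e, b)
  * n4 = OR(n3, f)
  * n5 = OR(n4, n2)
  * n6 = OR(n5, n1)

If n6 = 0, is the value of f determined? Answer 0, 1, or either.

0

n6 = OR(n5, n1) must be 0, so both n5 = 0 and n1 = 0.
Every assignment with n6 = 0 has f = 0; there are 1 such assignment(s).
  a=0, b=0, c=0, d=0, e=0, f=0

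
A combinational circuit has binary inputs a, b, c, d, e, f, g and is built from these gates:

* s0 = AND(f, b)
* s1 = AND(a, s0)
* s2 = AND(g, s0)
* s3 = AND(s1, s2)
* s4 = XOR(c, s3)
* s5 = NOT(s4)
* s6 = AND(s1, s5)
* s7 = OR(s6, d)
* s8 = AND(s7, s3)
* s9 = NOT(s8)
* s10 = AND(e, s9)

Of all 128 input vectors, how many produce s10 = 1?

s10 = AND(e, s9) must be 1, so both e = 1 and s9 = 1.
s9 = NOT(s8) must be 1, so s8 = 0.
Enumerating the 128 input combinations, 61 give s10 = 1 and 67 give s10 = 0.

61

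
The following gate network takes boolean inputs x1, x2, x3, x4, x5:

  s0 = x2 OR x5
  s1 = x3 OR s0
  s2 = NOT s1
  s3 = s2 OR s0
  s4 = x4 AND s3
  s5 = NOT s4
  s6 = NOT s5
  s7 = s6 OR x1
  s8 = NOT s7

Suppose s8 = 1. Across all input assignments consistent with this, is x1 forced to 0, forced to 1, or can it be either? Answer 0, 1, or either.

0

s8 = NOT s7 must be 1, so s7 = 0.
s7 = s6 OR x1 must be 0, so both s6 = 0 and x1 = 0.
Every assignment with s8 = 1 has x1 = 0; there are 9 such assignment(s).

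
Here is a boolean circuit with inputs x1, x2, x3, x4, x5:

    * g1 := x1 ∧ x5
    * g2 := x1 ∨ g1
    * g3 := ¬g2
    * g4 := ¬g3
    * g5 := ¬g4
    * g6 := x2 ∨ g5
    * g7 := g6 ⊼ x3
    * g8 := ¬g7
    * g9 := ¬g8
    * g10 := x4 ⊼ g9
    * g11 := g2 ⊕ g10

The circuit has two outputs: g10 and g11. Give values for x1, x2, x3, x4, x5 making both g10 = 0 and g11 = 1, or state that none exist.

Check with x1=1, x2=1, x3=0, x4=1, x5=0:
g1 = x1 ∧ x5 = 1 ∧ 0 = 0
g2 = x1 ∨ g1 = 1 ∨ 0 = 1
g3 = ¬g2 = ¬1 = 0
g4 = ¬g3 = ¬0 = 1
g5 = ¬g4 = ¬1 = 0
g6 = x2 ∨ g5 = 1 ∨ 0 = 1
g7 = g6 ⊼ x3 = 1 ⊼ 0 = 1
g8 = ¬g7 = ¬1 = 0
g9 = ¬g8 = ¬0 = 1
g10 = x4 ⊼ g9 = 1 ⊼ 1 = 0
g11 = g2 ⊕ g10 = 1 ⊕ 0 = 1
So g10 = 0 and g11 = 1.

x1=1, x2=1, x3=0, x4=1, x5=0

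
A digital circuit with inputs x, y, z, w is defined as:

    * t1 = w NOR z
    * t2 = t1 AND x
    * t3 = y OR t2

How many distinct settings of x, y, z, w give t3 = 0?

t3 = y OR t2 must be 0, so both y = 0 and t2 = 0.
t2 = t1 AND x must be 0, so at least one of t1, x is 0.
Enumerating the 16 input combinations, 7 give t3 = 0 and 9 give t3 = 1.

7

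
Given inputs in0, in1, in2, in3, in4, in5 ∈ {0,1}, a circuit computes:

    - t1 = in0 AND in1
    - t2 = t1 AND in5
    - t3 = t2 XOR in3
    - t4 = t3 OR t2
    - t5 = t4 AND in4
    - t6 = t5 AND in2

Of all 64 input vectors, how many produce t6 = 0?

55

t6 = t5 AND in2 must be 0, so at least one of t5, in2 is 0.
Enumerating the 64 input combinations, 55 give t6 = 0 and 9 give t6 = 1.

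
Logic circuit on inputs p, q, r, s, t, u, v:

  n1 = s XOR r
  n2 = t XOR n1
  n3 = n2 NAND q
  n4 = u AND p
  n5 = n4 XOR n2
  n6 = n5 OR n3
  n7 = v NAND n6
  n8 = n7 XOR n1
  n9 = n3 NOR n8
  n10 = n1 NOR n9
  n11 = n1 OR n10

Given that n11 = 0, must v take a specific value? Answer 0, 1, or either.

n11 = n1 OR n10 must be 0, so both n1 = 0 and n10 = 0.
n1 = s XOR r must be 0, so s and r are equal.
Every assignment with n11 = 0 has v = 1; there are 6 such assignment(s).

1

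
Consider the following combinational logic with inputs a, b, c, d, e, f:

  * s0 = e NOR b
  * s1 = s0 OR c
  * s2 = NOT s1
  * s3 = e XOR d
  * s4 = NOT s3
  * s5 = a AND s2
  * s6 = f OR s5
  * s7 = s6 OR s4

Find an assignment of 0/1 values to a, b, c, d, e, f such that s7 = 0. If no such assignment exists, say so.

s7 = s6 OR s4 must be 0, so both s6 = 0 and s4 = 0.
s6 = f OR s5 must be 0, so both f = 0 and s5 = 0.
Check with a=1, b=1, c=1, d=0, e=1, f=0:
s0 = e NOR b = 1 NOR 1 = 0
s1 = s0 OR c = 0 OR 1 = 1
s2 = NOT s1 = NOT 1 = 0
s3 = e XOR d = 1 XOR 0 = 1
s4 = NOT s3 = NOT 1 = 0
s5 = a AND s2 = 1 AND 0 = 0
s6 = f OR s5 = 0 OR 0 = 0
s7 = s6 OR s4 = 0 OR 0 = 0
So s7 = 0 as required.

a=1, b=1, c=1, d=0, e=1, f=0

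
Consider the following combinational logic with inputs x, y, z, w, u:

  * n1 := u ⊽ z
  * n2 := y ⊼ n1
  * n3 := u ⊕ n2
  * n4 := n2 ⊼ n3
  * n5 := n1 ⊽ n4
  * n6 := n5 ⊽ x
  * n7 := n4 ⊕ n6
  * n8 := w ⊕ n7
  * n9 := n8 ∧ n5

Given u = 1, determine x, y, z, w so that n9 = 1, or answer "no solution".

With u = 1 fixed, none of the 16 settings of x, y, z, w give n9 = 1.
For example, with x=0, y=1, z=1, w=1:
n1 = u ⊽ z = 1 ⊽ 1 = 0
n2 = y ⊼ n1 = 1 ⊼ 0 = 1
n3 = u ⊕ n2 = 1 ⊕ 1 = 0
n4 = n2 ⊼ n3 = 1 ⊼ 0 = 1
n5 = n1 ⊽ n4 = 0 ⊽ 1 = 0
n6 = n5 ⊽ x = 0 ⊽ 0 = 1
n7 = n4 ⊕ n6 = 1 ⊕ 1 = 0
n8 = w ⊕ n7 = 1 ⊕ 0 = 1
n9 = n8 ∧ n5 = 1 ∧ 0 = 0
giving n9 = 0 ≠ 1.

no solution exists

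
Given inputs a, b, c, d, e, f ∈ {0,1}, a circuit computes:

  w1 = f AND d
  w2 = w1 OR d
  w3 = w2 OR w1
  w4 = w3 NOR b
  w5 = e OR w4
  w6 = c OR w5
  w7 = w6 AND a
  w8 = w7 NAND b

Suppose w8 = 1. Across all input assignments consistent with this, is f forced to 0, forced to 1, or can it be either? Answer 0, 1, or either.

Both values of f occur among assignments with w8 = 1:
  f=0: a=0, b=0, c=0, d=0, e=0, f=0
  f=1: a=0, b=0, c=0, d=0, e=0, f=1

either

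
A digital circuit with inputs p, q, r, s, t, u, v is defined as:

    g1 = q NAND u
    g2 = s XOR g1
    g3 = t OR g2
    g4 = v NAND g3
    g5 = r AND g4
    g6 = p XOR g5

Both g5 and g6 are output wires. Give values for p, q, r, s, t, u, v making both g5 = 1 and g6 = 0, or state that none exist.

p=1, q=1, r=1, s=1, t=0, u=1, v=0

Check with p=1, q=1, r=1, s=1, t=0, u=1, v=0:
g1 = q NAND u = 1 NAND 1 = 0
g2 = s XOR g1 = 1 XOR 0 = 1
g3 = t OR g2 = 0 OR 1 = 1
g4 = v NAND g3 = 0 NAND 1 = 1
g5 = r AND g4 = 1 AND 1 = 1
g6 = p XOR g5 = 1 XOR 1 = 0
So g5 = 1 and g6 = 0.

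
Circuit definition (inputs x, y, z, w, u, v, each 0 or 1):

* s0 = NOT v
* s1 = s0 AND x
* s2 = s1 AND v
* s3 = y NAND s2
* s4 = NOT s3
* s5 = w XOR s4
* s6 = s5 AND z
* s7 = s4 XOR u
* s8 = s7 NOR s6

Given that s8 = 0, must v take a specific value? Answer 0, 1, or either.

either

Both values of v occur among assignments with s8 = 0:
  v=0: x=0, y=0, z=0, w=0, u=1, v=0
  v=1: x=0, y=0, z=0, w=0, u=1, v=1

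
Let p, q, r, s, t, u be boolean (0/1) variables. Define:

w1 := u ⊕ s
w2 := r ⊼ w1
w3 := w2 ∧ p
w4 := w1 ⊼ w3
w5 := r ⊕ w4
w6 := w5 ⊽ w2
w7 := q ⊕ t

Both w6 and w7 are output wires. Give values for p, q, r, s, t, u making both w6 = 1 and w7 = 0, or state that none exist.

Check with p=0, q=0, r=1, s=1, t=0, u=0:
w1 = u ⊕ s = 0 ⊕ 1 = 1
w2 = r ⊼ w1 = 1 ⊼ 1 = 0
w3 = w2 ∧ p = 0 ∧ 0 = 0
w4 = w1 ⊼ w3 = 1 ⊼ 0 = 1
w5 = r ⊕ w4 = 1 ⊕ 1 = 0
w6 = w5 ⊽ w2 = 0 ⊽ 0 = 1
w7 = q ⊕ t = 0 ⊕ 0 = 0
So w6 = 1 and w7 = 0.

p=0, q=0, r=1, s=1, t=0, u=0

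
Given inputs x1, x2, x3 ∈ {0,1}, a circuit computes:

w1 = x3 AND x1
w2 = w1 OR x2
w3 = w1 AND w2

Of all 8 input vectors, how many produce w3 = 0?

6

w3 = w1 AND w2 must be 0, so at least one of w1, w2 is 0.
Enumerating the 8 input combinations, 6 give w3 = 0 and 2 give w3 = 1.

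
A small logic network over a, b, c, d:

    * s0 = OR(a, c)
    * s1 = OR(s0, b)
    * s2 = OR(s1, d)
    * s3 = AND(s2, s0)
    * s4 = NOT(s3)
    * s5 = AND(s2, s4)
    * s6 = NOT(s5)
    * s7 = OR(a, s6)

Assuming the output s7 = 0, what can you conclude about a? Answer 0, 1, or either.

s7 = OR(a, s6) must be 0, so both a = 0 and s6 = 0.
s6 = NOT(s5) must be 0, so s5 = 1.
Every assignment with s7 = 0 has a = 0; there are 3 such assignment(s).
  a=0, b=0, c=0, d=1
  a=0, b=1, c=0, d=0
  a=0, b=1, c=0, d=1

0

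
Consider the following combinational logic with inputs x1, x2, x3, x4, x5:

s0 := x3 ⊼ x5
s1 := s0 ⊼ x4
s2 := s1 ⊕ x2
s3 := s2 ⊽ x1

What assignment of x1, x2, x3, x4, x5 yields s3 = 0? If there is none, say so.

x1=1 x2=0 x3=1 x4=0 x5=0

s3 = s2 ⊽ x1 must be 0, so at least one of s2, x1 is 1.
Check with x1=1 x2=0 x3=1 x4=0 x5=0:
s0 = x3 ⊼ x5 = 1 ⊼ 0 = 1
s1 = s0 ⊼ x4 = 1 ⊼ 0 = 1
s2 = s1 ⊕ x2 = 1 ⊕ 0 = 1
s3 = s2 ⊽ x1 = 1 ⊽ 1 = 0
So s3 = 0 as required.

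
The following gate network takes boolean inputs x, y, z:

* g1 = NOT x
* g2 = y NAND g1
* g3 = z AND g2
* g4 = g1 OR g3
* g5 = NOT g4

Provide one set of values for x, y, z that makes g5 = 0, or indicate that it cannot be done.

g5 = NOT g4 must be 0, so g4 = 1.
g4 = g1 OR g3 must be 1, so at least one of g1, g3 is 1.
Check with x=0 y=1 z=0:
g1 = NOT x = NOT 0 = 1
g2 = y NAND g1 = 1 NAND 1 = 0
g3 = z AND g2 = 0 AND 0 = 0
g4 = g1 OR g3 = 1 OR 0 = 1
g5 = NOT g4 = NOT 1 = 0
So g5 = 0 as required.

x=0 y=1 z=0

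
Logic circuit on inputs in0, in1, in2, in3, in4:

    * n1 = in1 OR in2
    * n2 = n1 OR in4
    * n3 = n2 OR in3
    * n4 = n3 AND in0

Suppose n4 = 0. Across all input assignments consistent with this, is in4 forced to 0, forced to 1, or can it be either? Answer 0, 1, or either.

either

Both values of in4 occur among assignments with n4 = 0:
  in4=0: in0=0, in1=0, in2=0, in3=0, in4=0
  in4=1: in0=0, in1=0, in2=0, in3=0, in4=1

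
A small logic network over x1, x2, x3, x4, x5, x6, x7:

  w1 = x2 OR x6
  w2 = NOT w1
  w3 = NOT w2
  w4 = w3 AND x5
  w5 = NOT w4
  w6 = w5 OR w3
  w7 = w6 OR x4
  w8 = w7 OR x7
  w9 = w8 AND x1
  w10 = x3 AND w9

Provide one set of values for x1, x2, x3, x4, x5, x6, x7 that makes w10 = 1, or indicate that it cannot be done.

Check with x1=1 x2=1 x3=1 x4=1 x5=0 x6=1 x7=0:
w1 = x2 OR x6 = 1 OR 1 = 1
w2 = NOT w1 = NOT 1 = 0
w3 = NOT w2 = NOT 0 = 1
w4 = w3 AND x5 = 1 AND 0 = 0
w5 = NOT w4 = NOT 0 = 1
w6 = w5 OR w3 = 1 OR 1 = 1
w7 = w6 OR x4 = 1 OR 1 = 1
w8 = w7 OR x7 = 1 OR 0 = 1
w9 = w8 AND x1 = 1 AND 1 = 1
w10 = x3 AND w9 = 1 AND 1 = 1
So w10 = 1 as required.

x1=1 x2=1 x3=1 x4=1 x5=0 x6=1 x7=0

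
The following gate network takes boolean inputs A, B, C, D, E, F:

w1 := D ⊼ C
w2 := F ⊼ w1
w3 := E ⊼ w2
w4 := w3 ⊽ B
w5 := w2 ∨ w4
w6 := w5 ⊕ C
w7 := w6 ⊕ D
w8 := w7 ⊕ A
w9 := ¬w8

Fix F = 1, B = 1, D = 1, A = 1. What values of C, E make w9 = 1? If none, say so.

C=1, E=1

w9 = ¬w8 must be 1, so w8 = 0.
w8 = w7 ⊕ A must be 0, so w7 and A are equal.
Check with F = 1, B = 1, D = 1, A = 1 and C=1, E=1:
w1 = D ⊼ C = 1 ⊼ 1 = 0
w2 = F ⊼ w1 = 1 ⊼ 0 = 1
w3 = E ⊼ w2 = 1 ⊼ 1 = 0
w4 = w3 ⊽ B = 0 ⊽ 1 = 0
w5 = w2 ∨ w4 = 1 ∨ 0 = 1
w6 = w5 ⊕ C = 1 ⊕ 1 = 0
w7 = w6 ⊕ D = 0 ⊕ 1 = 1
w8 = w7 ⊕ A = 1 ⊕ 1 = 0
w9 = ¬w8 = ¬0 = 1
So w9 = 1.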